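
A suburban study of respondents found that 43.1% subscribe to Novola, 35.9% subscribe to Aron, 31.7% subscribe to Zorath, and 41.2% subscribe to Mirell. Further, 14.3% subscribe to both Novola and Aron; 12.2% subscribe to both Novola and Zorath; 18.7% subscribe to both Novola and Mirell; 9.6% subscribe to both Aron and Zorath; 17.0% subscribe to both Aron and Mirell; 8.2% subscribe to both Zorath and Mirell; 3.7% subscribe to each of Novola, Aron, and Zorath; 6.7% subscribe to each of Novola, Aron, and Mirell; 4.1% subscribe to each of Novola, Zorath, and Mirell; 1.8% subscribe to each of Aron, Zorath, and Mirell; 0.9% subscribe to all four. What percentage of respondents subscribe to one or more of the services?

P(≥1) = 43.1 + 35.9 + 31.7 + 41.2 − 14.3 − 12.2 − 18.7 − 9.6 − 17.0 − 8.2 + 3.7 + 6.7 + 4.1 + 1.8 − 0.9 = 87.3%

87.3%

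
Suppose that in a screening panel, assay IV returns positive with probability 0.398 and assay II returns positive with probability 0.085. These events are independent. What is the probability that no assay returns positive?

0.55083

P(none) = (1 − 0.398) × (1 − 0.085) = 0.602 × 0.915 = 0.55083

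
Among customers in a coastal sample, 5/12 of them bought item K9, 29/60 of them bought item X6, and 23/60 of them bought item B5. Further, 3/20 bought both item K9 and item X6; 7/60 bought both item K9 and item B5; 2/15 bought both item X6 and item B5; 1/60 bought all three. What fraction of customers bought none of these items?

1/10

Using inclusion–exclusion:
P(at least one) = 5/12 + 29/60 + 23/60 − 3/20 − 7/60 − 2/15 + 1/60 = 9/10
P(none) = 1 − 9/10 = 1/10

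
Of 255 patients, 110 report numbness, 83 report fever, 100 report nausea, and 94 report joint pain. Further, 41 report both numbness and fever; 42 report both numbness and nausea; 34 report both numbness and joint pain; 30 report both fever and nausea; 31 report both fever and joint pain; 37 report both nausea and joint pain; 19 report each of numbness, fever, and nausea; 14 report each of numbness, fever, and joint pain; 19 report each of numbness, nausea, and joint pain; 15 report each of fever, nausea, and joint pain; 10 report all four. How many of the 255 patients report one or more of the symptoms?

By inclusion–exclusion:
|at least one| = 110 + 83 + 100 + 94 − 41 − 42 − 34 − 30 − 31 − 37 + 19 + 14 + 19 + 15 − 10 = 229

229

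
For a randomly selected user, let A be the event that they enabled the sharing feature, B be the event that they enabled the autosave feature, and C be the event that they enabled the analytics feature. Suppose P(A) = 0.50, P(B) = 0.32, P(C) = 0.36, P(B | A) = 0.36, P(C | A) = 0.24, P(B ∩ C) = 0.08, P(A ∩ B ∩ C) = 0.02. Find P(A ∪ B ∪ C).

P(A ∩ B) = P(A)·P(B|A) = 0.50 × 0.36 = 0.18
P(A ∩ C) = P(A)·P(C|A) = 0.50 × 0.24 = 0.12
By inclusion–exclusion:
P(A ∪ B ∪ C) = 0.50 + 0.32 + 0.36 − 0.18 − 0.12 − 0.08 + 0.02 = 0.82

0.82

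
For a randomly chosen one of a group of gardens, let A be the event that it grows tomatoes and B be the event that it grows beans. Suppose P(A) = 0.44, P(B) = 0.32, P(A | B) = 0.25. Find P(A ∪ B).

0.68

P(A ∩ B) = P(B)·P(A|B) = 0.32 × 0.25 = 0.08
P(A ∪ B) = 0.44 + 0.32 − 0.08 = 0.68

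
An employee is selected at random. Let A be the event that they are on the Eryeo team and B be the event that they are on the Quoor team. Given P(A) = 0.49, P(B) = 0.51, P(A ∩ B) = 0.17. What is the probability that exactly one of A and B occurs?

P(exactly one) = 0.49 + 0.51 − 2·0.17 = 0.66

0.66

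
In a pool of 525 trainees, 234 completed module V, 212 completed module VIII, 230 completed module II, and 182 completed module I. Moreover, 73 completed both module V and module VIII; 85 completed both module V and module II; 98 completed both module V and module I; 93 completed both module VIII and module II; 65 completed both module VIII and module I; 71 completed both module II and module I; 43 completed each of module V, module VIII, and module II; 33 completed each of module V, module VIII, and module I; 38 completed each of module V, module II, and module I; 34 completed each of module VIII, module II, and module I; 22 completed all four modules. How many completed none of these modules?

Inclusion–exclusion gives
|at least one| = 234 + 212 + 230 + 182 − 73 − 85 − 98 − 93 − 65 − 71 + 43 + 33 + 38 + 34 − 22 = 499
None: 525 − 499 = 26

26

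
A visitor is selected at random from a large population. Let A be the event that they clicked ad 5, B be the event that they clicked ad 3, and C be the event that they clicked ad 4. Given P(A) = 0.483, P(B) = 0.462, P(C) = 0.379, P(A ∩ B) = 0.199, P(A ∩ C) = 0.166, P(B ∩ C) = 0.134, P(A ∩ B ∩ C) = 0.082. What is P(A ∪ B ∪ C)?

0.907

P(A ∪ B ∪ C) = 0.483 + 0.462 + 0.379 − 0.199 − 0.166 − 0.134 + 0.082 = 0.907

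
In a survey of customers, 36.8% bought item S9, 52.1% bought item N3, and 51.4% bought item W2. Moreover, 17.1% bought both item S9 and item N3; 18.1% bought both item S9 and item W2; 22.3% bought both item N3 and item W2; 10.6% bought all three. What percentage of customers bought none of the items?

6.6%

Apply inclusion-exclusion:
P(at least one) = 36.8 + 52.1 + 51.4 − 17.1 − 18.1 − 22.3 + 10.6 = 93.4%
P(none) = 100% − 93.4% = 6.6%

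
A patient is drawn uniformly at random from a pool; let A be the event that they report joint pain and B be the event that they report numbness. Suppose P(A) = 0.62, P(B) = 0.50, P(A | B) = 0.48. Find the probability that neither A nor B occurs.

0.12

P(A ∩ B) = P(B)·P(A|B) = 0.50 × 0.48 = 0.24
Apply inclusion-exclusion:
P(A ∪ B) = 0.62 + 0.50 − 0.24 = 0.88
P(none) = 1 − 0.88 = 0.12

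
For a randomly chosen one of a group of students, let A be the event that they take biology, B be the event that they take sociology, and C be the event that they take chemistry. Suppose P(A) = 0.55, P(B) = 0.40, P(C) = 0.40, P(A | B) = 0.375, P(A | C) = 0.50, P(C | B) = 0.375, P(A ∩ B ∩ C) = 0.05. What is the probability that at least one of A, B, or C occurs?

P(A ∩ B) = P(B)·P(A|B) = 0.40 × 0.375 = 0.15
P(A ∩ C) = P(C)·P(A|C) = 0.40 × 0.50 = 0.20
P(B ∩ C) = P(B)·P(C|B) = 0.40 × 0.375 = 0.15
P(A ∪ B ∪ C) = 0.55 + 0.40 + 0.40 − 0.15 − 0.20 − 0.15 + 0.05 = 0.90

0.90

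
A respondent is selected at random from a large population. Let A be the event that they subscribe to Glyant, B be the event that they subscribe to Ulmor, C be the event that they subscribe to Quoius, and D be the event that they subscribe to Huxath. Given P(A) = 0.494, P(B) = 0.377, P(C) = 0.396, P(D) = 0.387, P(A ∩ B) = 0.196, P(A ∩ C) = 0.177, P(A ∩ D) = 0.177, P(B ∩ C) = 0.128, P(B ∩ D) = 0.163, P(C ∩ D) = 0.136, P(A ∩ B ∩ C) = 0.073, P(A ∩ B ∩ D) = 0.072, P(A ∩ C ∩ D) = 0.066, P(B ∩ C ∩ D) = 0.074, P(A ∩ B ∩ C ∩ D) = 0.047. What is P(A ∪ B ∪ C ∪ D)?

Using inclusion–exclusion:
P(A ∪ B ∪ C ∪ D) = 0.494 + 0.377 + 0.396 + 0.387 − 0.196 − 0.177 − 0.177 − 0.128 − 0.163 − 0.136 + 0.073 + 0.072 + 0.066 + 0.074 − 0.047 = 0.915

0.915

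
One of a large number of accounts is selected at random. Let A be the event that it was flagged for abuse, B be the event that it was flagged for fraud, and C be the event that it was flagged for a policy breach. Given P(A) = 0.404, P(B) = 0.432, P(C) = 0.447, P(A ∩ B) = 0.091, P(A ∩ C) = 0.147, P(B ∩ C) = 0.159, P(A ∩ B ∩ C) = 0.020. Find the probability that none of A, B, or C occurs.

0.094

Inclusion–exclusion gives
P(A ∪ B ∪ C) = 0.404 + 0.432 + 0.447 − 0.091 − 0.147 − 0.159 + 0.020 = 0.906
P(none) = 1 − 0.906 = 0.094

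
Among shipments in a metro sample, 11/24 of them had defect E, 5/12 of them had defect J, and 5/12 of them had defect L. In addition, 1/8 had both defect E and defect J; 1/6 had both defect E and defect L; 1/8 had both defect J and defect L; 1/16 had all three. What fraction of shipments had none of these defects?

1/16

By inclusion-exclusion,
P(at least one) = 11/24 + 5/12 + 5/12 − 1/8 − 1/6 − 1/8 + 1/16 = 15/16
P(none) = 1 − 15/16 = 1/16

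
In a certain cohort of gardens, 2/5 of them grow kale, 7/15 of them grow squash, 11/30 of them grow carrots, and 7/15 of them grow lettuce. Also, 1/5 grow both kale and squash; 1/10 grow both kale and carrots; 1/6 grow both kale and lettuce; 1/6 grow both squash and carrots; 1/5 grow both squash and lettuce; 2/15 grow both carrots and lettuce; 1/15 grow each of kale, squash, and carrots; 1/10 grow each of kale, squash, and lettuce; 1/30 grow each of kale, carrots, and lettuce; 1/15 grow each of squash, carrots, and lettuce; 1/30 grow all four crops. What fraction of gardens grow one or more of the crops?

29/30

Apply inclusion-exclusion:
P(at least one) = 2/5 + 7/15 + 11/30 + 7/15 − 1/5 − 1/10 − 1/6 − 1/6 − 1/5 − 2/15 + 1/15 + 1/10 + 1/30 + 1/15 − 1/30 = 29/30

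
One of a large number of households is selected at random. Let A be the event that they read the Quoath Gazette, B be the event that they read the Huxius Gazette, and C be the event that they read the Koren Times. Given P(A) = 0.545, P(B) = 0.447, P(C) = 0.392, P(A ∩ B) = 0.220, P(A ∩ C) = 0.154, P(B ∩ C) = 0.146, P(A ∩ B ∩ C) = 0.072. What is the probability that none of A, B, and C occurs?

0.064

By inclusion-exclusion,
P(A ∪ B ∪ C) = 0.545 + 0.447 + 0.392 − 0.220 − 0.154 − 0.146 + 0.072 = 0.936
P(none) = 1 − 0.936 = 0.064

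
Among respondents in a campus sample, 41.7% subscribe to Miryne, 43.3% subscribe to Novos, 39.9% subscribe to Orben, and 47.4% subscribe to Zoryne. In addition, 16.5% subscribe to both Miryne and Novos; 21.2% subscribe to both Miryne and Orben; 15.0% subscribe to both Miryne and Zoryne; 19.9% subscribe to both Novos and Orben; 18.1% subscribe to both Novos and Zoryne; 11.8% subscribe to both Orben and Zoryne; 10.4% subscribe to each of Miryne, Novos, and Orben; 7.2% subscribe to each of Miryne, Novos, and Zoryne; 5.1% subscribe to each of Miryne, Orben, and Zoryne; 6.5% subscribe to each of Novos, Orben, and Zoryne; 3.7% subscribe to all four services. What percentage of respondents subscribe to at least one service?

By inclusion–exclusion:
P(≥1) = 41.7 + 43.3 + 39.9 + 47.4 − 16.5 − 21.2 − 15.0 − 19.9 − 18.1 − 11.8 + 10.4 + 7.2 + 5.1 + 6.5 − 3.7 = 95.3%

95.3%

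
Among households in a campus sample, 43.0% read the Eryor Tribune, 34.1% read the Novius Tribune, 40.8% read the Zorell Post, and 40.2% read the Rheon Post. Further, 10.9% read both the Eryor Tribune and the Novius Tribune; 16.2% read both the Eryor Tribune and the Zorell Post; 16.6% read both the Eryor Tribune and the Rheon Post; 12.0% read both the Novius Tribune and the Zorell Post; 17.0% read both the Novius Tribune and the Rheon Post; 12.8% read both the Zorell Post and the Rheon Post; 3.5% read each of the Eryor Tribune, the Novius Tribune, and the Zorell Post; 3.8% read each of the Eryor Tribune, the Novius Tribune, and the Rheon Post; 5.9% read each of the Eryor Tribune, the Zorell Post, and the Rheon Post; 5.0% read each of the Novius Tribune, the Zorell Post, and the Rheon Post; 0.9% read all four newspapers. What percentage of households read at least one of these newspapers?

P(union) = 43.0 + 34.1 + 40.8 + 40.2 − 10.9 − 16.2 − 16.6 − 12.0 − 17.0 − 12.8 + 3.5 + 3.8 + 5.9 + 5.0 − 0.9 = 89.9%

89.9%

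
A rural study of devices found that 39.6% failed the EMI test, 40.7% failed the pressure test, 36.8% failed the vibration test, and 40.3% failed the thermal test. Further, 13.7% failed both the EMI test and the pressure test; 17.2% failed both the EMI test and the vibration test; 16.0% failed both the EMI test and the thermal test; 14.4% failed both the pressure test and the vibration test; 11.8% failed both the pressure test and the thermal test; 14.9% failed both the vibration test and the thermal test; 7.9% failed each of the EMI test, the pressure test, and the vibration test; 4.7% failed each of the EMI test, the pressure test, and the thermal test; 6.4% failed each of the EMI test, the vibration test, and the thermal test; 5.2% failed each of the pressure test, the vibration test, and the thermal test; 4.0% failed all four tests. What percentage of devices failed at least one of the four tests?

By inclusion–exclusion:
P(at least one) = 39.6 + 40.7 + 36.8 + 40.3 − 13.7 − 17.2 − 16.0 − 14.4 − 11.8 − 14.9 + 7.9 + 4.7 + 6.4 + 5.2 − 4.0 = 89.6%

89.6%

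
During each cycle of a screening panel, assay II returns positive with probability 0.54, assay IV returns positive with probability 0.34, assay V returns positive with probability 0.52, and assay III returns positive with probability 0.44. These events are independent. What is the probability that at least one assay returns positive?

0.91839232

P(none) = (1 − 0.54) × (1 − 0.34) × (1 − 0.52) × (1 − 0.44) = 0.46 × 0.66 × 0.48 × 0.56 = 0.08160768
P(at least one) = 1 − 0.08160768 = 0.91839232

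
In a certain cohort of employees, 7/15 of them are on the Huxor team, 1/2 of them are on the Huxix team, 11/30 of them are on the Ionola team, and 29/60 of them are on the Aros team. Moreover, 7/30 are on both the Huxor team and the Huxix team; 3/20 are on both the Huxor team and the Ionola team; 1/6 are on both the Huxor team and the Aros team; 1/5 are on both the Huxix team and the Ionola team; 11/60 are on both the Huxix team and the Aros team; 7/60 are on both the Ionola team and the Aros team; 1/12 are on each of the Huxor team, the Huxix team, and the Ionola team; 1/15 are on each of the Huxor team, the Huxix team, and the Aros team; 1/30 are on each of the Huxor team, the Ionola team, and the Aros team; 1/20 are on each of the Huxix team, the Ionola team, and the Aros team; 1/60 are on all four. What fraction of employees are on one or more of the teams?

59/60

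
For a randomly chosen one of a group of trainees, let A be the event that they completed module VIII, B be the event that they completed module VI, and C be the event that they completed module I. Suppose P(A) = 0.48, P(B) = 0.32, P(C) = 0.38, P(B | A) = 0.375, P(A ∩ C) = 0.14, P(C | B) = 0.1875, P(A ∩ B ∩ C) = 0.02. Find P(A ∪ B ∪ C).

P(A ∩ B) = P(A)·P(B|A) = 0.48 × 0.375 = 0.18
P(B ∩ C) = P(B)·P(C|B) = 0.32 × 0.1875 = 0.06
By inclusion–exclusion:
P(A ∪ B ∪ C) = 0.48 + 0.32 + 0.38 − 0.18 − 0.14 − 0.06 + 0.02 = 0.82

0.82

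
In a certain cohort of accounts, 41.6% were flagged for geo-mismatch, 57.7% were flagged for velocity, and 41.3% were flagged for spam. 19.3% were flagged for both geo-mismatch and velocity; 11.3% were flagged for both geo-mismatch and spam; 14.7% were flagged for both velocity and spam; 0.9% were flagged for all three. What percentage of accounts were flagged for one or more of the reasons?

96.2%

P(at least one) = 41.6 + 57.7 + 41.3 − 19.3 − 11.3 − 14.7 + 0.9 = 96.2%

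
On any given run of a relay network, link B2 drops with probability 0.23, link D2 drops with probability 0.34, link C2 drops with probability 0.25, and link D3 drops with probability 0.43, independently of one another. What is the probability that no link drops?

P(none) = (1 − 0.23) × (1 − 0.34) × (1 − 0.25) × (1 − 0.43) = 0.77 × 0.66 × 0.75 × 0.57 = 0.2172555

0.2172555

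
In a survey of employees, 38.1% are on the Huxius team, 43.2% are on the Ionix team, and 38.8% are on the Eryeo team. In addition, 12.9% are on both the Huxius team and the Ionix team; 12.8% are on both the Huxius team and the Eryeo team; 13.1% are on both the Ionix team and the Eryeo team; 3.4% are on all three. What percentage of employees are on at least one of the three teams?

By inclusion-exclusion,
P(≥1) = 38.1 + 43.2 + 38.8 − 12.9 − 12.8 − 13.1 + 3.4 = 84.7%

84.7%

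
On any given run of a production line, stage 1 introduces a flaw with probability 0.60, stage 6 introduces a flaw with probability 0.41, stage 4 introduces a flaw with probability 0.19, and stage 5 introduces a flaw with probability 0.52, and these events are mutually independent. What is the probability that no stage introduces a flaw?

0.0917568

P(none) = (1 − 0.60) × (1 − 0.41) × (1 − 0.19) × (1 − 0.52) = 0.40 × 0.59 × 0.81 × 0.48 = 0.0917568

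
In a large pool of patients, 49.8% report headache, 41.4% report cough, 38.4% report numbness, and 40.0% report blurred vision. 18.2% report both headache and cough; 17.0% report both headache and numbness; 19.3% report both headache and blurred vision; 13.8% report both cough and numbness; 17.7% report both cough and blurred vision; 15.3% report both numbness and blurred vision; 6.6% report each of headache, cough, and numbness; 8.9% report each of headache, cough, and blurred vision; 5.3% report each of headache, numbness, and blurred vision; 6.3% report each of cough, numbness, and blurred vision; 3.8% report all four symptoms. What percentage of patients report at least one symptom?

91.6%

P(union) = 49.8 + 41.4 + 38.4 + 40.0 − 18.2 − 17.0 − 19.3 − 13.8 − 17.7 − 15.3 + 6.6 + 8.9 + 5.3 + 6.3 − 3.8 = 91.6%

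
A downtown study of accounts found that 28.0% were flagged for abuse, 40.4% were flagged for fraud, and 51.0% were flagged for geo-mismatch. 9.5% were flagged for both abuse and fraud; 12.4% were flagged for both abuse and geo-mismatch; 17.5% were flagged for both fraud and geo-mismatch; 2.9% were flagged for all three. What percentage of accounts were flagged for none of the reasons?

Apply inclusion-exclusion:
P(≥1) = 28.0 + 40.4 + 51.0 − 9.5 − 12.4 − 17.5 + 2.9 = 82.9%
P(none) = 100% − 82.9% = 17.1%

17.1%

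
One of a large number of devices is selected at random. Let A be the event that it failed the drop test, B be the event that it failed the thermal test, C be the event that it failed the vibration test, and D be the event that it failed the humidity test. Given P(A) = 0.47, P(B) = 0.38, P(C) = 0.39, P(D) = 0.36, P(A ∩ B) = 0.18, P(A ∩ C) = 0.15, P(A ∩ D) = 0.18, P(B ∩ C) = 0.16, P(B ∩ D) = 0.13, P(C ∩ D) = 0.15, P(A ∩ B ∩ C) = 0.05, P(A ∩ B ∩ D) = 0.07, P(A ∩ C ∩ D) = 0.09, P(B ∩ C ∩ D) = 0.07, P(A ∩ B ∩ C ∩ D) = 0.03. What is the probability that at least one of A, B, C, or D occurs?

0.90

P(A ∪ B ∪ C ∪ D) = 0.47 + 0.38 + 0.39 + 0.36 − 0.18 − 0.15 − 0.18 − 0.16 − 0.13 − 0.15 + 0.05 + 0.07 + 0.09 + 0.07 − 0.03 = 0.90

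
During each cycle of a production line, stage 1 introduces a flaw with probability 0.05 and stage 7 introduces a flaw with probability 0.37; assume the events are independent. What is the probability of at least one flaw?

0.4015

P(none) = (1 − 0.05) × (1 − 0.37) = 0.95 × 0.63 = 0.5985
P(at least one) = 1 − 0.5985 = 0.4015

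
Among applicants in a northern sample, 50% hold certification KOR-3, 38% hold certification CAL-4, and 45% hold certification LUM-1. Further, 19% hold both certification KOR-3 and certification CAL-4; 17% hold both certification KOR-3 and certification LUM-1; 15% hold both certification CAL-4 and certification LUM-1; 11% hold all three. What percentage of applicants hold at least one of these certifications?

Using inclusion–exclusion:
P(union) = 50 + 38 + 45 − 19 − 17 − 15 + 11 = 93%

93%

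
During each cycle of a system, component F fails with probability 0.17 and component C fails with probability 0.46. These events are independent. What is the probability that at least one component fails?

P(none) = (1 − 0.17) × (1 − 0.46) = 0.83 × 0.54 = 0.4482
P(at least one) = 1 − 0.4482 = 0.5518

0.5518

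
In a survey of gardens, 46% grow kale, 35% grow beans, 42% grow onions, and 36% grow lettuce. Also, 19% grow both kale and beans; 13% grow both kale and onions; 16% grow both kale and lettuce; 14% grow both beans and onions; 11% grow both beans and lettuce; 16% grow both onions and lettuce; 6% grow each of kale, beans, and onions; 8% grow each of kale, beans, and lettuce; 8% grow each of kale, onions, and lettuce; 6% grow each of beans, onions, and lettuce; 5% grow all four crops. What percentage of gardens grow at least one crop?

P(at least one) = 46 + 35 + 42 + 36 − 19 − 13 − 16 − 14 − 11 − 16 + 6 + 8 + 8 + 6 − 5 = 93%

93%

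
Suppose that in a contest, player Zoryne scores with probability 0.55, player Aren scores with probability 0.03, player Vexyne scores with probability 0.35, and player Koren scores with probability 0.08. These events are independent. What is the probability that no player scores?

0.261027

Since the events are independent, P(none) is the product of the individual non-occurrence probabilities.
P(none) = (1 − 0.55) × (1 − 0.03) × (1 − 0.35) × (1 − 0.08) = 0.45 × 0.97 × 0.65 × 0.92 = 0.261027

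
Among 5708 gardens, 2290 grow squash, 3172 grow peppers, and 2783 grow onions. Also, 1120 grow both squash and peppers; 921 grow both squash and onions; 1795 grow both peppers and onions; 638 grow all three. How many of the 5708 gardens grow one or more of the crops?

5047

|at least one| = 2290 + 3172 + 2783 − 1120 − 921 − 1795 + 638 = 5047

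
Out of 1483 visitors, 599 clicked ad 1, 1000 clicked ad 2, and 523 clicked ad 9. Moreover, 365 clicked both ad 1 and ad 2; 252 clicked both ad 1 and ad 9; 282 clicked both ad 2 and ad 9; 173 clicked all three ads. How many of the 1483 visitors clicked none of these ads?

87

Apply inclusion-exclusion:
|union| = 599 + 1000 + 523 − 365 − 252 − 282 + 173 = 1396
None: 1483 − 1396 = 87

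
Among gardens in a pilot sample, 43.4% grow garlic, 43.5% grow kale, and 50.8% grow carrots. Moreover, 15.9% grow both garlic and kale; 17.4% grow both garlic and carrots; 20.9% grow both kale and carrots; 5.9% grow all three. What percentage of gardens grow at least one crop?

89.4%

Inclusion–exclusion gives
P(at least one) = 43.4 + 43.5 + 50.8 − 15.9 − 17.4 − 20.9 + 5.9 = 89.4%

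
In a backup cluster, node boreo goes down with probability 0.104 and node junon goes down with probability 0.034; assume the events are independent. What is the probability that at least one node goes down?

0.134464

Independence gives P(none) = ∏(1 − pᵢ).
P(none) = (1 − 0.104) × (1 − 0.034) = 0.896 × 0.966 = 0.865536
P(at least one) = 1 − 0.865536 = 0.134464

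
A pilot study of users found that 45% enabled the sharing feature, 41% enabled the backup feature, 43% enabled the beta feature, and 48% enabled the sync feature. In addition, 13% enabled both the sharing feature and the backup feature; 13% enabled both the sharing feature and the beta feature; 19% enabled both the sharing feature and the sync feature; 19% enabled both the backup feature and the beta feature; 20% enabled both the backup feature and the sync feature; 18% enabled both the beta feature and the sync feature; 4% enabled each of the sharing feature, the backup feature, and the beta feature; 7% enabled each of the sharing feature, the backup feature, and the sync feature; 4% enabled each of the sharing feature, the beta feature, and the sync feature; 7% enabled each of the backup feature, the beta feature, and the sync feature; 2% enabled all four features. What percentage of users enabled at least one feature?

95%

P(at least one) = 45 + 41 + 43 + 48 − 13 − 13 − 19 − 19 − 20 − 18 + 4 + 7 + 4 + 7 − 2 = 95%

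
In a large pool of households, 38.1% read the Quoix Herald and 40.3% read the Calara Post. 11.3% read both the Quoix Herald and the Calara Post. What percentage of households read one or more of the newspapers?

By inclusion-exclusion,
P(union) = 38.1 + 40.3 − 11.3 = 67.1%

67.1%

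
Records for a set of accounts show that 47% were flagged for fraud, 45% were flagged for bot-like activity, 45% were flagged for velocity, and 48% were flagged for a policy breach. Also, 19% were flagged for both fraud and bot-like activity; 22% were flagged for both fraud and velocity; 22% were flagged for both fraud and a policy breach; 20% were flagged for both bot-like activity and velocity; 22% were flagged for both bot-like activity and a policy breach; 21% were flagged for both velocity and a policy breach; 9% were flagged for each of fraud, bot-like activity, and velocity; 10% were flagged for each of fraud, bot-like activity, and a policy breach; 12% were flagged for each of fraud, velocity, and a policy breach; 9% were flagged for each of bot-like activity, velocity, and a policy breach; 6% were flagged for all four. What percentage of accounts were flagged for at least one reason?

P(union) = 47 + 45 + 45 + 48 − 19 − 22 − 22 − 20 − 22 − 21 + 9 + 10 + 12 + 9 − 6 = 93%

93%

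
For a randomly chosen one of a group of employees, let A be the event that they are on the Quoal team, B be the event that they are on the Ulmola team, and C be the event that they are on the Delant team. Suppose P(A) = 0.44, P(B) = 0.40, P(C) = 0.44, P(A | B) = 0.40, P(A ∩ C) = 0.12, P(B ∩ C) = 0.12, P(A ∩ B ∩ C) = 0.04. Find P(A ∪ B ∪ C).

P(A ∩ B) = P(B)·P(A|B) = 0.40 × 0.40 = 0.16
P(A ∪ B ∪ C) = 0.44 + 0.40 + 0.44 − 0.16 − 0.12 − 0.12 + 0.04 = 0.92

0.92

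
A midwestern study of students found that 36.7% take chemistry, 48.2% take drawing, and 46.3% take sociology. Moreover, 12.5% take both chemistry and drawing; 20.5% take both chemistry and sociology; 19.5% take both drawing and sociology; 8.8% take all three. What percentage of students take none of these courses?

Using inclusion–exclusion:
P(union) = 36.7 + 48.2 + 46.3 − 12.5 − 20.5 − 19.5 + 8.8 = 87.5%
P(none) = 100% − 87.5% = 12.5%

12.5%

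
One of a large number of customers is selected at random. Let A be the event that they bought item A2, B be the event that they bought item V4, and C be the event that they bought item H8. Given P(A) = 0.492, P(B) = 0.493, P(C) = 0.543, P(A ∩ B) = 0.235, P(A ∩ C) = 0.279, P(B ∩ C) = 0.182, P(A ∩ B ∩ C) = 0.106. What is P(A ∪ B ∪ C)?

0.938

P(A ∪ B ∪ C) = 0.492 + 0.493 + 0.543 − 0.235 − 0.279 − 0.182 + 0.106 = 0.938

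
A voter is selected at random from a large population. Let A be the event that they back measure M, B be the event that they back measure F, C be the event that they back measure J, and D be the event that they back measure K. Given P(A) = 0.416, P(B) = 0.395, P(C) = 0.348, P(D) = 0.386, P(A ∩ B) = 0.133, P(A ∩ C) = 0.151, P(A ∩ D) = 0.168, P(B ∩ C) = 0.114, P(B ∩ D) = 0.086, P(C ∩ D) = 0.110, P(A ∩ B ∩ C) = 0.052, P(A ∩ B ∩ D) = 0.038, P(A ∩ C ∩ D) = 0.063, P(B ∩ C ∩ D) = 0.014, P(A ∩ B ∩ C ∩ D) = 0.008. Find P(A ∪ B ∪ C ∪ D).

0.942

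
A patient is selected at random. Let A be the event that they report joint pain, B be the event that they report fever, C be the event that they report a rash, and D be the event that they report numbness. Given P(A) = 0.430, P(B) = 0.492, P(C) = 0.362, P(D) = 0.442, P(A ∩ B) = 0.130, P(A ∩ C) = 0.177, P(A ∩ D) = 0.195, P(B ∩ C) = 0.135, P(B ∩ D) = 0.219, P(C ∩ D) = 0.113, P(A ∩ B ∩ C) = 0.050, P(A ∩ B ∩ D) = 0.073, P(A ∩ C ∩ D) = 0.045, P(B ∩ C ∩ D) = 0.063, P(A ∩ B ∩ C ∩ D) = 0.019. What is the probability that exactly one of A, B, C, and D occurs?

0.405

Using the inclusion–exclusion count for exactly one event:
P(exactly one) = 0.430 + 0.492 + 0.362 + 0.442 − 2·0.130 − 2·0.177 − 2·0.195 − 2·0.135 − 2·0.219 − 2·0.113 + 3·0.050 + 3·0.073 + 3·0.045 + 3·0.063 − 4·0.019 = 0.405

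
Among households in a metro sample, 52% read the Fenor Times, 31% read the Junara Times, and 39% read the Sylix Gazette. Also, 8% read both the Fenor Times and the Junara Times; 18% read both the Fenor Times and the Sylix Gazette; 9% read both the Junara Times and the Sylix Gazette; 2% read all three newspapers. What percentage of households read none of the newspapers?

By inclusion-exclusion,
P(≥1) = 52 + 31 + 39 − 8 − 18 − 9 + 2 = 89%
P(none) = 100% − 89% = 11%

11%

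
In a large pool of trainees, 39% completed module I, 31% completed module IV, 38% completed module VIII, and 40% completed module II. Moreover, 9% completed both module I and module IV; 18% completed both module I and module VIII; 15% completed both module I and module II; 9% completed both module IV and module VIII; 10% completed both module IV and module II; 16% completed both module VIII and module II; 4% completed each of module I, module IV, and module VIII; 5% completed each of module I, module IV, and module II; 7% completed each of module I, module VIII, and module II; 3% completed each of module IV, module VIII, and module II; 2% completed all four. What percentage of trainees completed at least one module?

88%

P(union) = 39 + 31 + 38 + 40 − 9 − 18 − 15 − 9 − 10 − 16 + 4 + 5 + 7 + 3 − 2 = 88%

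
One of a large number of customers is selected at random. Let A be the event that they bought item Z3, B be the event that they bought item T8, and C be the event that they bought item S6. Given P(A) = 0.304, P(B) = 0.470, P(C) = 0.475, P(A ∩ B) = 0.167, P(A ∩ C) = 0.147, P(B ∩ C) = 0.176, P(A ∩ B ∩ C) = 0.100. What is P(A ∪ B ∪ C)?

0.859

P(A ∪ B ∪ C) = 0.304 + 0.470 + 0.475 − 0.167 − 0.147 − 0.176 + 0.100 = 0.859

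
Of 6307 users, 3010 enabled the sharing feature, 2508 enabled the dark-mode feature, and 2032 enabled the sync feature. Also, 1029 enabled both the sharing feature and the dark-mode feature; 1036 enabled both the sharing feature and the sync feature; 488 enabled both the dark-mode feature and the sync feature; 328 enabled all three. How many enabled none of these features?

982

By inclusion-exclusion,
N(≥1) = 3010 + 2508 + 2032 − 1029 − 1036 − 488 + 328 = 5325
None: 6307 − 5325 = 982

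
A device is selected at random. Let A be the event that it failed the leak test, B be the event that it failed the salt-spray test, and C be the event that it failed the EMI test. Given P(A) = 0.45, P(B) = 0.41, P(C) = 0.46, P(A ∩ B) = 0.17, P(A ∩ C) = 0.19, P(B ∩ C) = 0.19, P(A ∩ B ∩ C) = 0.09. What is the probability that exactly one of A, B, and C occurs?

P(exactly one) = 0.45 + 0.41 + 0.46 − 2·0.17 − 2·0.19 − 2·0.19 + 3·0.09 = 0.49

0.49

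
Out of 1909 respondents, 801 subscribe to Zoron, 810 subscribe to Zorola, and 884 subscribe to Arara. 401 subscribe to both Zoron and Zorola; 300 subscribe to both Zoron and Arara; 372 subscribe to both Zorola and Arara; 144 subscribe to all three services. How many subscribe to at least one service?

1566

Inclusion–exclusion gives
N(≥1) = 801 + 810 + 884 − 401 − 300 − 372 + 144 = 1566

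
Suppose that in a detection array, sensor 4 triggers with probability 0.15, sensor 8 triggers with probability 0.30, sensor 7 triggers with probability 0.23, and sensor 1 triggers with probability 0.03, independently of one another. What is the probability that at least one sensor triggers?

P(none) = (1 − 0.15) × (1 − 0.30) × (1 − 0.23) × (1 − 0.03) = 0.85 × 0.70 × 0.77 × 0.97 = 0.4444055
P(at least one) = 1 − 0.4444055 = 0.5555945

0.5555945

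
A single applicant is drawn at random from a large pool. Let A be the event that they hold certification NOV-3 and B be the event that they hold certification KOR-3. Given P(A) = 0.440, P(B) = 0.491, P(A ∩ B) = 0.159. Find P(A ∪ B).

0.772

Inclusion–exclusion gives
P(A ∪ B) = 0.440 + 0.491 − 0.159 = 0.772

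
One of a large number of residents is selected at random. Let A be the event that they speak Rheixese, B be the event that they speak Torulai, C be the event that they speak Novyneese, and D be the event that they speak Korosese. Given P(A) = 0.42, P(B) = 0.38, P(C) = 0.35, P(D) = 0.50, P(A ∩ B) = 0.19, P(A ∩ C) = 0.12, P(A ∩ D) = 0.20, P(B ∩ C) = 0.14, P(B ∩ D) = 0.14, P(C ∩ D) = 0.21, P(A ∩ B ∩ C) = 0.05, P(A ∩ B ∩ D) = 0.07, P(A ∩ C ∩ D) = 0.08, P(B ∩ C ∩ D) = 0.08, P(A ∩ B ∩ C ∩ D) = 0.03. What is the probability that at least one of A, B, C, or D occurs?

Apply inclusion-exclusion:
P(A ∪ B ∪ C ∪ D) = 0.42 + 0.38 + 0.35 + 0.50 − 0.19 − 0.12 − 0.20 − 0.14 − 0.14 − 0.21 + 0.05 + 0.07 + 0.08 + 0.08 − 0.03 = 0.90

0.90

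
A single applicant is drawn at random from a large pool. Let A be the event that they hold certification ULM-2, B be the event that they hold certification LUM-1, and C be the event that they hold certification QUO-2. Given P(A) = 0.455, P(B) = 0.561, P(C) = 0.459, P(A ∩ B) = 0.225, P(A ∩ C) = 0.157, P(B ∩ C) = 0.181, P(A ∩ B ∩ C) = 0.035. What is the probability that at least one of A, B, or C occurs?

0.947

Using inclusion–exclusion:
P(A ∪ B ∪ C) = 0.455 + 0.561 + 0.459 − 0.225 − 0.157 − 0.181 + 0.035 = 0.947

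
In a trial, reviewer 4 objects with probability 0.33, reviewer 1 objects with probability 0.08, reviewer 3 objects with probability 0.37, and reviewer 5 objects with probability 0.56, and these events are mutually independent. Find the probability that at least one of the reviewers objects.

0.82913392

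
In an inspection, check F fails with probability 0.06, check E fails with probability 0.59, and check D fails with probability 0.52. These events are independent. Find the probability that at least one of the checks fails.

Independence gives P(none) = ∏(1 − pᵢ).
P(none) = (1 − 0.06) × (1 − 0.59) × (1 − 0.52) = 0.94 × 0.41 × 0.48 = 0.184992
P(at least one) = 1 − 0.184992 = 0.815008

0.815008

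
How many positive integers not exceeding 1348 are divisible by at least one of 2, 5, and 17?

674 + 269 + 79 − 134 − 39 − 15 + 7 = 841

841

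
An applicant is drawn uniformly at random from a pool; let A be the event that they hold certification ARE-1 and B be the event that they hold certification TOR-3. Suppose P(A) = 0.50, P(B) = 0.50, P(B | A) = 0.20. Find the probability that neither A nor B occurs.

0.10

P(A ∩ B) = P(A)·P(B|A) = 0.50 × 0.20 = 0.10
P(A ∪ B) = 0.50 + 0.50 − 0.10 = 0.90
P(none) = 1 − 0.90 = 0.10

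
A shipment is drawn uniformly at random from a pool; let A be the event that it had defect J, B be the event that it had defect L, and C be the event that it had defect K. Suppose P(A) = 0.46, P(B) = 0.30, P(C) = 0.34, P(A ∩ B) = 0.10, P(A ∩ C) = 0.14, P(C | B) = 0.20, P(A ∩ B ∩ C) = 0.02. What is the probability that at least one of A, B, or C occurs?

0.82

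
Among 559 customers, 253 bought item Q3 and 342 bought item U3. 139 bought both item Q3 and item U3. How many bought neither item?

By inclusion–exclusion:
|union| = 253 + 342 − 139 = 456
None: 559 − 456 = 103

103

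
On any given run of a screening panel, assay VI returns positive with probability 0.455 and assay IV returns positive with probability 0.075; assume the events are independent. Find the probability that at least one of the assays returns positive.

Independence gives P(none) = ∏(1 − pᵢ).
P(none) = (1 − 0.455) × (1 − 0.075) = 0.545 × 0.925 = 0.504125
P(at least one) = 1 − 0.504125 = 0.495875

0.495875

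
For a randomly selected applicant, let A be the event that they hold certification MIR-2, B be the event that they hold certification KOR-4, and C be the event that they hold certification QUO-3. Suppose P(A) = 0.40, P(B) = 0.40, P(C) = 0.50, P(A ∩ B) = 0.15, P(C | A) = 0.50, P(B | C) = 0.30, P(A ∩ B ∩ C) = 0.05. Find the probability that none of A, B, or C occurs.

0.15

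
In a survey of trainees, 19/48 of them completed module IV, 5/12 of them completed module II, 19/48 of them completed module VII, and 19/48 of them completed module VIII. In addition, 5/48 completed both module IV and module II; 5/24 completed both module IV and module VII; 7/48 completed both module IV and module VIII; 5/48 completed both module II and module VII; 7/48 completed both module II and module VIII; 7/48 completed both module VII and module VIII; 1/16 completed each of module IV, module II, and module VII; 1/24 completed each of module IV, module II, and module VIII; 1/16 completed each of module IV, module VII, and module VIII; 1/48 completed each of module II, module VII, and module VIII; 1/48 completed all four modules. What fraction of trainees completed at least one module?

P(at least one) = 19/48 + 5/12 + 19/48 + 19/48 − 5/48 − 5/24 − 7/48 − 5/48 − 7/48 − 7/48 + 1/16 + 1/24 + 1/16 + 1/48 − 1/48 = 11/12

11/12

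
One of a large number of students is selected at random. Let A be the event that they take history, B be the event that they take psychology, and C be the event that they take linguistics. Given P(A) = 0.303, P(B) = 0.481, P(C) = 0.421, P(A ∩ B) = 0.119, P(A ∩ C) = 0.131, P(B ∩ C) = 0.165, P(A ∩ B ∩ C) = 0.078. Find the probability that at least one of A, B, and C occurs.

P(A ∪ B ∪ C) = 0.303 + 0.481 + 0.421 − 0.119 − 0.131 − 0.165 + 0.078 = 0.868

0.868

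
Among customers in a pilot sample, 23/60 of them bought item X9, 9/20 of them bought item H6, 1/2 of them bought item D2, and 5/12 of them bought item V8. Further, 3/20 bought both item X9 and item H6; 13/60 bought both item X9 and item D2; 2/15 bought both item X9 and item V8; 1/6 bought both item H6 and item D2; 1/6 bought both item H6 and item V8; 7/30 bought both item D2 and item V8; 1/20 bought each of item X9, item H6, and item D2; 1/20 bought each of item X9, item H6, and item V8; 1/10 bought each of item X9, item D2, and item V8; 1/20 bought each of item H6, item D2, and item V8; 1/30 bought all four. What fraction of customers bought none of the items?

Using inclusion–exclusion:
P(at least one) = 23/60 + 9/20 + 1/2 + 5/12 − 3/20 − 13/60 − 2/15 − 1/6 − 1/6 − 7/30 + 1/20 + 1/20 + 1/10 + 1/20 − 1/30 = 9/10
P(none) = 1 − 9/10 = 1/10

1/10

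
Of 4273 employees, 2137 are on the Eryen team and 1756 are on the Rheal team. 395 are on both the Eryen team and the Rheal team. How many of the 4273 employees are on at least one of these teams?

3498

|union| = 2137 + 1756 − 395 = 3498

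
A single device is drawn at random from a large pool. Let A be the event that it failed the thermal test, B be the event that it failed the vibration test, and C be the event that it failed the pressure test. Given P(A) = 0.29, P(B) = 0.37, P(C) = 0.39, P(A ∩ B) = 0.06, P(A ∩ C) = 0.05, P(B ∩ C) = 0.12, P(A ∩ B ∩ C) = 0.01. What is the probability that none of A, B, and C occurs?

0.17

By inclusion-exclusion,
P(A ∪ B ∪ C) = 0.29 + 0.37 + 0.39 − 0.06 − 0.05 − 0.12 + 0.01 = 0.83
P(none) = 1 − 0.83 = 0.17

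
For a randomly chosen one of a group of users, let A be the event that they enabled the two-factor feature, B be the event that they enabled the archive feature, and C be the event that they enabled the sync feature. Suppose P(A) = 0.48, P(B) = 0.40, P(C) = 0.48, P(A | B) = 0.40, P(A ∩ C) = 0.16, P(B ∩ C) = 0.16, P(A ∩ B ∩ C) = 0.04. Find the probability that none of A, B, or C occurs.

P(A ∩ B) = P(B)·P(A|B) = 0.40 × 0.40 = 0.16
P(A ∪ B ∪ C) = 0.48 + 0.40 + 0.48 − 0.16 − 0.16 − 0.16 + 0.04 = 0.92
P(none) = 1 − 0.92 = 0.08

0.08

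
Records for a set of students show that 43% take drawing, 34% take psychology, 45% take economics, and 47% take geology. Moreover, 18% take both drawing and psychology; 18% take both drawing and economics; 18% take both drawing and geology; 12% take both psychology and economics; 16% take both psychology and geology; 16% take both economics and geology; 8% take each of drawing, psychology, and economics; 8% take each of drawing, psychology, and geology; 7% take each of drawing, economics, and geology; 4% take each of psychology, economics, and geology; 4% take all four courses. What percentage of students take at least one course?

94%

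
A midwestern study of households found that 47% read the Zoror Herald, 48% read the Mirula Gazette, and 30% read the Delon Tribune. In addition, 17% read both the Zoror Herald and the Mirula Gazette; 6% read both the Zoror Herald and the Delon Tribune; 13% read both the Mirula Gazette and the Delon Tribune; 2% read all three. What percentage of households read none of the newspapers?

9%

Inclusion–exclusion gives
P(≥1) = 47 + 48 + 30 − 17 − 6 − 13 + 2 = 91%
P(none) = 100% − 91% = 9%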